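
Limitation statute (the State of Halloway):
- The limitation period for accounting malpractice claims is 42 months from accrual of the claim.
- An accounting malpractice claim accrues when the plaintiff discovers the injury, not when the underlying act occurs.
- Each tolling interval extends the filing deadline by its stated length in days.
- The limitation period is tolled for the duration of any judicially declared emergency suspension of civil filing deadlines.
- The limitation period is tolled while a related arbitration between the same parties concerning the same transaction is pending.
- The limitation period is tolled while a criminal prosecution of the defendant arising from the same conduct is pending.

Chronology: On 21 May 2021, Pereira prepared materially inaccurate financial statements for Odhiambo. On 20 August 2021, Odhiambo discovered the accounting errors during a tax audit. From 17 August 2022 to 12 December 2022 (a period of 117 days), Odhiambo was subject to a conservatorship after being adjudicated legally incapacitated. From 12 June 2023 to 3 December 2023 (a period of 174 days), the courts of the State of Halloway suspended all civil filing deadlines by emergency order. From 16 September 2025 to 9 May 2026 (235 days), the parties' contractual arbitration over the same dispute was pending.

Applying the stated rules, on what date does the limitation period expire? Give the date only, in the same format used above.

Accrual is tied to discovery, so the period began on 20 August 2021 rather than on 21 May 2021 when the act occurred.
Adding the 42 months base period to 20 August 2021 gives a deadline of 20 February 2025, before any tolling.
The emergency suspension of filing deadlines from 12 June 2023 to 3 December 2023 tolled the period for 174 days, extending the deadline to 13 August 2025.
The pending related arbitration starting 16 September 2025 came too late — the period had run on 13 August 2025 — and so does not extend the deadline.
No stated provision tolls the period for the plaintiff's incapacity, so the interval from 17 August 2022 to 12 December 2022 has no effect on the deadline.

13 August 2025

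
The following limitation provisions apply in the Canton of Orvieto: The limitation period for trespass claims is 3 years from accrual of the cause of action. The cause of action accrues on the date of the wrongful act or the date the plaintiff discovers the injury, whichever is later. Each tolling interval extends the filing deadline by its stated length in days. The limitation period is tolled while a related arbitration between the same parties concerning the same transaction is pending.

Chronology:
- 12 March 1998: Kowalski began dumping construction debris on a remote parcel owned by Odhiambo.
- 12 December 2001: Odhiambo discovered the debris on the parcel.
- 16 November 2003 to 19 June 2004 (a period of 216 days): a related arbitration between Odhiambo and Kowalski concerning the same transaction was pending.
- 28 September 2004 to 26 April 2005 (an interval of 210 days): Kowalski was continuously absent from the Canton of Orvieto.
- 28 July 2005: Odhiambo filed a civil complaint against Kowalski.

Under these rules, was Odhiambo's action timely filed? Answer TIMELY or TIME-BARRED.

Because discovery on 12 December 2001 post-dates the 12 March 1998 act, accrual under the later-of rule falls on 12 December 2001.
The untolled deadline — 3 years after 12 December 2001 — is 12 December 2004.
Because the pending related arbitration ran from 16 November 2003 to 19 June 2004, the deadline is extended by 216 days to 16 July 2005.
The defendant's absence from the jurisdiction from 28 September 2004 to 26 April 2005 does not toll the period, because no stated rule makes the defendant's absence a tolling event.
Odhiambo filed on 28 July 2005, after the 16 July 2005 deadline, so the action is time-barred.

TIME-BARRED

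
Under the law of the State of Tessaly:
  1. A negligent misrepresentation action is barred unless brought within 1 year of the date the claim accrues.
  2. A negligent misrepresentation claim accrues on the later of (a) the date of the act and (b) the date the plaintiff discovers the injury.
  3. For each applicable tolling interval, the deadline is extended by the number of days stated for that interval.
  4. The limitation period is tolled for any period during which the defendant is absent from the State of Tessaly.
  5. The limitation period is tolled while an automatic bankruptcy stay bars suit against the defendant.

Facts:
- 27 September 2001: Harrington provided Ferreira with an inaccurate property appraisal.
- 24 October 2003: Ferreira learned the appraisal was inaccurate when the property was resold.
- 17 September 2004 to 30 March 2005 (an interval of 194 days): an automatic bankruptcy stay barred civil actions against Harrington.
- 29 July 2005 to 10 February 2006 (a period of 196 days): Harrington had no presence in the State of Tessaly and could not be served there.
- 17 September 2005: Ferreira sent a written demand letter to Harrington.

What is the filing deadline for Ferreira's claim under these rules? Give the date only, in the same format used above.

6 May 2005

Taking the later of the act (27 September 2001) and discovery (24 October 2003), the claim accrued on 24 October 2003.
1 year from 24 October 2003 is 24 October 2004.
Because the automatic bankruptcy stay ran from 17 September 2004 to 30 March 2005, the deadline is extended by 194 days to 6 May 2005.
By the time the defendant's absence from the jurisdiction began on 29 July 2005, the limitation period had already expired on 6 May 2005; that interval cannot revive it.
None of the other events listed affects the running of the period under the stated rules.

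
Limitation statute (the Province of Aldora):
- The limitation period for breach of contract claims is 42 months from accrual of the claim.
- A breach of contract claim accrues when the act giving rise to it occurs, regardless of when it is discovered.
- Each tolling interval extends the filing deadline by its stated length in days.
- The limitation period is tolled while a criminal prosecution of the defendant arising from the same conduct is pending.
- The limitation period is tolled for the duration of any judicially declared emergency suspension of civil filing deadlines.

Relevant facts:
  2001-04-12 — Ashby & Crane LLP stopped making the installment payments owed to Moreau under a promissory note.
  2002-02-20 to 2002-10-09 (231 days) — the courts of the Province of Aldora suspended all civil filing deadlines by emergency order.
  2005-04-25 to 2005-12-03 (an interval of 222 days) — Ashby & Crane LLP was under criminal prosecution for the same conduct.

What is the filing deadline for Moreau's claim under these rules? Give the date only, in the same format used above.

2006-01-08

The limitation period began to run on 2001-04-12.
The untolled deadline — 42 months after 2001-04-12 — is 2004-10-12.
The emergency suspension of filing deadlines from 2002-02-20 to 2002-10-09 tolled the period for 231 days, extending the deadline to 2005-05-31.
Because the pending criminal prosecution ran from 2005-04-25 to 2005-12-03, the deadline is extended by 222 days to 2006-01-08.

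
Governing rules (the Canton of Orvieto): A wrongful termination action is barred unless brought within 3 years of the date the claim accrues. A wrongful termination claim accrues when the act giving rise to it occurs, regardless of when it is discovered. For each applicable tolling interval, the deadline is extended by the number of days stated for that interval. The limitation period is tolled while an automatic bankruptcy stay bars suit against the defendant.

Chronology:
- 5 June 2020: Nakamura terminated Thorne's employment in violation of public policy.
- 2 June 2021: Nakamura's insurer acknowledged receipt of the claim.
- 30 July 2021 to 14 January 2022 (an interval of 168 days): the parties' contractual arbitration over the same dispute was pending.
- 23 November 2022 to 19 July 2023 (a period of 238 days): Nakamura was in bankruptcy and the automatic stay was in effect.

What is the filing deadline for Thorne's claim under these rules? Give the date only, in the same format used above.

The limitation period began to run on 5 June 2020.
3 years from 5 June 2020 is 5 June 2023.
Because the automatic bankruptcy stay ran from 23 November 2022 to 19 July 2023, the deadline is extended by 238 days to 29 January 2024.
The pending related arbitration from 30 July 2021 to 14 January 2022 does not toll the period, because no stated rule makes a pending arbitration a tolling event.
The other events in the timeline have no effect on the limitation period under the stated rules.

29 January 2024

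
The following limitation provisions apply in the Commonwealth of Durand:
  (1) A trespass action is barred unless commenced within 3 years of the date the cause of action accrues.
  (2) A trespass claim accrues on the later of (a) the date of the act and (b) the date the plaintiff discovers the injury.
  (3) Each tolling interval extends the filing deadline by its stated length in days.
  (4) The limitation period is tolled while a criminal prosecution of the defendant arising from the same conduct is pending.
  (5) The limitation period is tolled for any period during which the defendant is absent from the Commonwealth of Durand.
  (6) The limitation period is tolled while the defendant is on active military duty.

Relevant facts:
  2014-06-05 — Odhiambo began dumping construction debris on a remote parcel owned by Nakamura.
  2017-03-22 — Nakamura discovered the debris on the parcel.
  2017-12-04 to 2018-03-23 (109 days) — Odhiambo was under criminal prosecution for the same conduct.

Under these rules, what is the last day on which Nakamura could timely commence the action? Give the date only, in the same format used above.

2020-07-09

Because discovery on 2017-03-22 post-dates the 2014-06-05 act, accrual under the later-of rule falls on 2017-03-22.
Adding the 3 years base period to 2017-03-22 gives a deadline of 2020-03-22, before any tolling.
Because the pending criminal prosecution ran from 2017-12-04 to 2018-03-23, the deadline is extended by 109 days to 2020-07-09.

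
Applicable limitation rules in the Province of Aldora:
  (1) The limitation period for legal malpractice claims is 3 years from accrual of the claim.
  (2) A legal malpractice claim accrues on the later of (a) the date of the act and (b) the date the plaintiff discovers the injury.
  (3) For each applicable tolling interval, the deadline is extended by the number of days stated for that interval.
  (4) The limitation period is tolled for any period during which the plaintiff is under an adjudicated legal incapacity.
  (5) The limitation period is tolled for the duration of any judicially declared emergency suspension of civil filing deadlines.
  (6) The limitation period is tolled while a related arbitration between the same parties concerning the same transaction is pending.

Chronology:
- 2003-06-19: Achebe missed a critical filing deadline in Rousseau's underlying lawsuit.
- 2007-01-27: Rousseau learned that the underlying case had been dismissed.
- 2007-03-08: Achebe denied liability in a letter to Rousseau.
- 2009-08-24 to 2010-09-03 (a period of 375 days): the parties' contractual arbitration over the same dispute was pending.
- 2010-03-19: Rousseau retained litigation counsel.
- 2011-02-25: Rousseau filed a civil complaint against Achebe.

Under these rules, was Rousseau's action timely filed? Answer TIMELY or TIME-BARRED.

TIME-BARRED

Taking the later of the act (2003-06-19) and discovery (2007-01-27), the claim accrued on 2007-01-27.
3 years from 2007-01-27 is 2010-01-27.
Because the pending related arbitration ran from 2009-08-24 to 2010-09-03, the deadline is extended by 375 days to 2011-02-06.
Nothing else in the chronology tolls or restarts the period.
The 2011-02-25 filing falls after the 2011-02-06 deadline; the claim is time-barred.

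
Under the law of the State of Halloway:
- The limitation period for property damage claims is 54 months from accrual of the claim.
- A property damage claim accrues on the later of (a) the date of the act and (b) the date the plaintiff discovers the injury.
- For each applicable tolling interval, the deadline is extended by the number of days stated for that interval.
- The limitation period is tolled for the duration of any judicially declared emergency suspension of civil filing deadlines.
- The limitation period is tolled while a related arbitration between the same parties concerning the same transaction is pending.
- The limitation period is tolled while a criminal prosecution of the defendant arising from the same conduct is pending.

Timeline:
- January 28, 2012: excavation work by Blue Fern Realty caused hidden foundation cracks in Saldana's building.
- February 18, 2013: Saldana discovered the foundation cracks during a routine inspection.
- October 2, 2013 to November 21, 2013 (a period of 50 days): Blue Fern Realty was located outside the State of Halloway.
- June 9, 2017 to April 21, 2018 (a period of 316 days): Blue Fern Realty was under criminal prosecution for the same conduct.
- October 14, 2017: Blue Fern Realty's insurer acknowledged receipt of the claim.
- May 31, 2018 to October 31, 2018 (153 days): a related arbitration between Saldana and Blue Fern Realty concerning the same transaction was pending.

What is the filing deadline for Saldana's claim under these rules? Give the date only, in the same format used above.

November 30, 2018

The claim accrued on February 18, 2013 — the later of the January 28, 2012 act and the February 18, 2013 discovery.
The untolled deadline — 54 months after February 18, 2013 — is August 18, 2017.
Because the pending criminal prosecution ran from June 9, 2017 to April 21, 2018, the deadline is extended by 316 days to June 30, 2018.
The pending related arbitration from May 31, 2018 to October 31, 2018 tolled the period for 153 days, extending the deadline to November 30, 2018.
No stated provision tolls the period for the defendant's absence, so the interval from October 2, 2013 to November 21, 2013 has no effect on the deadline.
The other events in the timeline have no effect on the limitation period under the stated rules.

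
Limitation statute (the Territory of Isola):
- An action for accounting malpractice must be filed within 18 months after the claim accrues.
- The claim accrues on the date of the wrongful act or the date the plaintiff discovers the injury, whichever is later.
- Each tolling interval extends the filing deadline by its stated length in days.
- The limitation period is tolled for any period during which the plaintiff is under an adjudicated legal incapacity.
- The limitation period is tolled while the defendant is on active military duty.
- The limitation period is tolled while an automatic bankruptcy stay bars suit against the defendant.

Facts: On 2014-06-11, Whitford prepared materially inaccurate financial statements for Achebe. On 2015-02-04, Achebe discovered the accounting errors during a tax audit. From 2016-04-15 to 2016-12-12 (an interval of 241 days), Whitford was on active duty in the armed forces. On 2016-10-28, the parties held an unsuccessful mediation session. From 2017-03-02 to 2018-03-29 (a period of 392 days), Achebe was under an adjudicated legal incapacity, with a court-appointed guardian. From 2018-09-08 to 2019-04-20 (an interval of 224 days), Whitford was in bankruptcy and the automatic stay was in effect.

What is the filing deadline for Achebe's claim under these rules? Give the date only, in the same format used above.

The claim accrued on 2015-02-04 — the later of the 2014-06-11 act and the 2015-02-04 discovery.
Adding the 18 months base period to 2015-02-04 gives a deadline of 2016-08-04, before any tolling.
The defendant's active military service from 2016-04-15 to 2016-12-12 tolled the period for 241 days, extending the deadline to 2017-04-02.
Because the plaintiff's legal incapacity ran from 2017-03-02 to 2018-03-29, the deadline is extended by 392 days to 2018-04-29.
The automatic bankruptcy stay starting 2018-09-08 came too late — the period had run on 2018-04-29 — and so does not extend the deadline.
None of the other events listed affects the running of the period under the stated rules.

2018-04-29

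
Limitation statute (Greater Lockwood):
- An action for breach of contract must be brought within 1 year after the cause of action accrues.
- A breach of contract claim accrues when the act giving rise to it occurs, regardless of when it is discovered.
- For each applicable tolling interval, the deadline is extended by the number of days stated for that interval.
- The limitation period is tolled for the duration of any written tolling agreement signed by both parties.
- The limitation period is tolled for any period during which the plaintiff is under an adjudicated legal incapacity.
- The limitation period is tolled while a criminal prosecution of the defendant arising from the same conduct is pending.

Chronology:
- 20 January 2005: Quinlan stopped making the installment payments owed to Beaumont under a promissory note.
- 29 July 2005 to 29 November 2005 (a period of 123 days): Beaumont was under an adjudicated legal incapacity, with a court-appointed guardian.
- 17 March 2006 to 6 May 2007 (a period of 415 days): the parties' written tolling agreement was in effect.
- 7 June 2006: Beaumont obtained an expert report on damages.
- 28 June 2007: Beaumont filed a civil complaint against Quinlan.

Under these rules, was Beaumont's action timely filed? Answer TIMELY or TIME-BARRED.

TIMELY

The limitation period began to run on 20 January 2005.
1 year from 20 January 2005 is 20 January 2006.
The period was tolled for 123 days by the plaintiff's legal incapacity (29 July 2005 to 29 November 2005), pushing the deadline to 23 May 2006.
The period was tolled for 415 days by the written tolling agreement (17 March 2006 to 6 May 2007), pushing the deadline to 12 July 2007.
None of the other events listed affects the running of the period under the stated rules.
Filing on 28 June 2007 beat the 12 July 2007 deadline — the action is timely.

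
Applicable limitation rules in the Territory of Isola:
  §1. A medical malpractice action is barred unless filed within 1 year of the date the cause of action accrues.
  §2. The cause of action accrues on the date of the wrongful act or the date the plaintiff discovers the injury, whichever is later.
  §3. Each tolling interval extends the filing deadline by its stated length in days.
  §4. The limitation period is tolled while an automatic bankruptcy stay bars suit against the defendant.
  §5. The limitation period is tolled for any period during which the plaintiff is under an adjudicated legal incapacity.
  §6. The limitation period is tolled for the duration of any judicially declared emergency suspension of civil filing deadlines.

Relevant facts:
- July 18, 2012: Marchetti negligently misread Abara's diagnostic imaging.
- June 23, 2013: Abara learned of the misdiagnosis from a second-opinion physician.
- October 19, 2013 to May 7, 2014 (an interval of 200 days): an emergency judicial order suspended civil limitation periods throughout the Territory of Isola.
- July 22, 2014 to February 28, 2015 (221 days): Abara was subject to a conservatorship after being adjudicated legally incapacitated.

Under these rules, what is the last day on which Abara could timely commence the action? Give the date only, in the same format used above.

August 18, 2015

Taking the later of the act (July 18, 2012) and discovery (June 23, 2013), the claim accrued on June 23, 2013.
The untolled deadline — 1 year after June 23, 2013 — is June 23, 2014.
Because the emergency suspension of filing deadlines ran from October 19, 2013 to May 7, 2014, the deadline is extended by 200 days to January 9, 2015.
Because the plaintiff's legal incapacity ran from July 22, 2014 to February 28, 2015, the deadline is extended by 221 days to August 18, 2015.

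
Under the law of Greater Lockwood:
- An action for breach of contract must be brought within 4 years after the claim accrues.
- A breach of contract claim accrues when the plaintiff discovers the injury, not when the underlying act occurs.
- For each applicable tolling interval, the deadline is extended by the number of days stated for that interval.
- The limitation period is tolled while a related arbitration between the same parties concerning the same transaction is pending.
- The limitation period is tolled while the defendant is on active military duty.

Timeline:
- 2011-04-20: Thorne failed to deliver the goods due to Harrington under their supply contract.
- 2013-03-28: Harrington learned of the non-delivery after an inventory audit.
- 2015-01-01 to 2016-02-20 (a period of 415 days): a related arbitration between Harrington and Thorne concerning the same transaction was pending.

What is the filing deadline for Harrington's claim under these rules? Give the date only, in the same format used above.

2018-05-17

The claim did not accrue until Harrington discovered the injury on 2013-03-28; the 2011-04-20 act date does not start the clock under the stated rule.
4 years from 2013-03-28 is 2017-03-28.
The pending related arbitration from 2015-01-01 to 2016-02-20 tolled the period for 415 days, extending the deadline to 2018-05-17.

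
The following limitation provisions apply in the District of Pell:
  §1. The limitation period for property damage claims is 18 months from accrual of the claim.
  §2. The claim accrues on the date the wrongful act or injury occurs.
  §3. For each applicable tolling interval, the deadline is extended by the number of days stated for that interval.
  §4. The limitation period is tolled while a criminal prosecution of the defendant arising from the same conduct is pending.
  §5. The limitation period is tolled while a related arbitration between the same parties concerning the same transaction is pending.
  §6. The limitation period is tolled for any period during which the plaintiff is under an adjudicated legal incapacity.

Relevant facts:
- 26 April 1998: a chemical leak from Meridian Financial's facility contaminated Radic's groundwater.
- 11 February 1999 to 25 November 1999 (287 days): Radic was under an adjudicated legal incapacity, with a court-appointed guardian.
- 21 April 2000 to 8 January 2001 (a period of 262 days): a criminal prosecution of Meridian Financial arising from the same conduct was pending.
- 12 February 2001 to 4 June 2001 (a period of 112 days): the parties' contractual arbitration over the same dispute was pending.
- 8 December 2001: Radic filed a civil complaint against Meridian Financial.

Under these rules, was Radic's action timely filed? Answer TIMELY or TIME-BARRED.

TIME-BARRED

The limitation period began to run on 26 April 1998.
18 months from 26 April 1998 is 26 October 1999.
Because the plaintiff's legal incapacity ran from 11 February 1999 to 25 November 1999, the deadline is extended by 287 days to 8 August 2000.
Because the pending criminal prosecution ran from 21 April 2000 to 8 January 2001, the deadline is extended by 262 days to 27 April 2001.
Because the pending related arbitration ran from 12 February 2001 to 4 June 2001, the deadline is extended by 112 days to 17 August 2001.
The 8 December 2001 filing falls after the 17 August 2001 deadline; the claim is time-barred.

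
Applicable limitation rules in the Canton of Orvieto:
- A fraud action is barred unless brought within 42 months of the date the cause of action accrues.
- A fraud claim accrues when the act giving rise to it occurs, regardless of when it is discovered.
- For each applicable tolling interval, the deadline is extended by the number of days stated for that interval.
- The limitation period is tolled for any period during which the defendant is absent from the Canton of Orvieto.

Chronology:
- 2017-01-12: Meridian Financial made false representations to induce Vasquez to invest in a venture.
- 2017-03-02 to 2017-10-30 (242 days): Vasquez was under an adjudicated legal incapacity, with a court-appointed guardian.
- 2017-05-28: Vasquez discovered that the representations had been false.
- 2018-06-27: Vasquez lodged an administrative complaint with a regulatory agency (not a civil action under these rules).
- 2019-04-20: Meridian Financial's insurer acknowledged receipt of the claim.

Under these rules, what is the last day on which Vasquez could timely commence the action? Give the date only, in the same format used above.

The claim accrued on 2017-01-12, when the wrongful act occurred; under the stated occurrence rule the 2017-05-28 discovery does not delay accrual.
Adding the 42 months base period to 2017-01-12 gives a deadline of 2020-07-12, before any tolling.
Although the plaintiff's incapacity ran from 2017-03-02 to 2017-10-30, the stated rules do not make that a tolling event, so it is disregarded.
Nothing else in the chronology tolls or restarts the period.

2020-07-12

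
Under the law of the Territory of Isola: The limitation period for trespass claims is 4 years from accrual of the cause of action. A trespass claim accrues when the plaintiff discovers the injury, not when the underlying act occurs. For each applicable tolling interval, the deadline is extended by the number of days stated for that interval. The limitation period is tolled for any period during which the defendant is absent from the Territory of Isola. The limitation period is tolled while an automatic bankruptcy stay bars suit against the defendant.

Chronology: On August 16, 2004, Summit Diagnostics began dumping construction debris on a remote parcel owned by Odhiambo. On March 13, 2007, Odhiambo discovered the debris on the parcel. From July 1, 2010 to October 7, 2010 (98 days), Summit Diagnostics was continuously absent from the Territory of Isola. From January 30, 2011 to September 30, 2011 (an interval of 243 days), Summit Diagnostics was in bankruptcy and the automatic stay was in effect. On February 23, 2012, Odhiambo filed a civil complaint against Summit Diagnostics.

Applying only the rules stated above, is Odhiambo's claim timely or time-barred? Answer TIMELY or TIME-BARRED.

TIME-BARRED

The claim did not accrue until Odhiambo discovered the injury on March 13, 2007; the August 16, 2004 act date does not start the clock under the stated rule.
4 years from March 13, 2007 is March 13, 2011.
Because the defendant's absence from the jurisdiction ran from July 1, 2010 to October 7, 2010, the deadline is extended by 98 days to June 19, 2011.
Because the automatic bankruptcy stay ran from January 30, 2011 to September 30, 2011, the deadline is extended by 243 days to February 17, 2012.
Odhiambo filed on February 23, 2012, after the February 17, 2012 deadline, so the action is time-barred.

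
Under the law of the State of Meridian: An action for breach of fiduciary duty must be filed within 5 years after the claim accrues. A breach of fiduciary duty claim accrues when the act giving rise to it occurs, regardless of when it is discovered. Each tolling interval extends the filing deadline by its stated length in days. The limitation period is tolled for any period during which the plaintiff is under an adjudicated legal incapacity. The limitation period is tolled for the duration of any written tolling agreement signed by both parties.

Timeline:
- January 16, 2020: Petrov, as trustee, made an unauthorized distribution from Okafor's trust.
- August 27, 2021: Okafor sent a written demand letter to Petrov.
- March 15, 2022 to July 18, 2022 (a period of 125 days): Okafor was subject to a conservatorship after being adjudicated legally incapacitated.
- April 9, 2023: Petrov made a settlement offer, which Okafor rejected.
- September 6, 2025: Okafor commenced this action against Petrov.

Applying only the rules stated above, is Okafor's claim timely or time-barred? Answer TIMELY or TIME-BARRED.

The limitation period began to run on January 16, 2020.
Adding the 5 years base period to January 16, 2020 gives a deadline of January 16, 2025, before any tolling.
The plaintiff's legal incapacity from March 15, 2022 to July 18, 2022 tolled the period for 125 days, extending the deadline to May 21, 2025.
Nothing else in the chronology tolls or restarts the period.
Filing on September 6, 2025 missed the May 21, 2025 deadline — the action is time-barred.

TIME-BARRED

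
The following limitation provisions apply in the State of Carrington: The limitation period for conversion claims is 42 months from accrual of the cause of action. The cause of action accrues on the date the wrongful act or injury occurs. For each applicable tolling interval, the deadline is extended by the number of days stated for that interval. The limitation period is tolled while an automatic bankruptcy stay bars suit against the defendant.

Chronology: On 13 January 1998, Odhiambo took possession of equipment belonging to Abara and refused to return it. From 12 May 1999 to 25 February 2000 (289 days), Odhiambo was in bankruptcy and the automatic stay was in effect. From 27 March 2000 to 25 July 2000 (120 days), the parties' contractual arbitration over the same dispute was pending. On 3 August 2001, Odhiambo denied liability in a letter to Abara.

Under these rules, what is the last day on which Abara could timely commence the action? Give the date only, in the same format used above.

28 April 2002

The limitation period began to run on 13 January 1998.
Adding the 42 months base period to 13 January 1998 gives a deadline of 13 July 2001, before any tolling.
Because the automatic bankruptcy stay ran from 12 May 1999 to 25 February 2000, the deadline is extended by 289 days to 28 April 2002.
No stated provision tolls the period for a pending arbitration, so the interval from 27 March 2000 to 25 July 2000 has no effect on the deadline.
The other events in the timeline have no effect on the limitation period under the stated rules.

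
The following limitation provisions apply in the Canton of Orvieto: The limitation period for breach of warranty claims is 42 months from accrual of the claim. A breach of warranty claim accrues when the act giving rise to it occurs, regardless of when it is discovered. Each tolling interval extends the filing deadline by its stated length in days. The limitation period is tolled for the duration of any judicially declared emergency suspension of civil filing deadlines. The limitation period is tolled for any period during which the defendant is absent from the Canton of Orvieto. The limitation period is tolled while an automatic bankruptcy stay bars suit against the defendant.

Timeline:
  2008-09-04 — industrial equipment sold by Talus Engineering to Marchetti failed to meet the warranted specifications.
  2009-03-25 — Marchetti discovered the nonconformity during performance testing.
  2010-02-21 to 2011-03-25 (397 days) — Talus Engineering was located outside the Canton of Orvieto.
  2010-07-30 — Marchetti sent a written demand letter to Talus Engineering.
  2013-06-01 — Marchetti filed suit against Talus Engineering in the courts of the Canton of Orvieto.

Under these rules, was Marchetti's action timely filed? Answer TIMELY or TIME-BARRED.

Accrual is governed by the date of the act, so the period began to run on 2008-09-04; the later discovery on 2009-03-25 is irrelevant under the stated rule.
42 months from 2008-09-04 is 2012-03-04.
Because the defendant's absence from the jurisdiction ran from 2010-02-21 to 2011-03-25, the deadline is extended by 397 days to 2013-04-05.
The other events in the timeline have no effect on the limitation period under the stated rules.
Marchetti filed on 2013-06-01, after the 2013-04-05 deadline, so the action is time-barred.

TIME-BARRED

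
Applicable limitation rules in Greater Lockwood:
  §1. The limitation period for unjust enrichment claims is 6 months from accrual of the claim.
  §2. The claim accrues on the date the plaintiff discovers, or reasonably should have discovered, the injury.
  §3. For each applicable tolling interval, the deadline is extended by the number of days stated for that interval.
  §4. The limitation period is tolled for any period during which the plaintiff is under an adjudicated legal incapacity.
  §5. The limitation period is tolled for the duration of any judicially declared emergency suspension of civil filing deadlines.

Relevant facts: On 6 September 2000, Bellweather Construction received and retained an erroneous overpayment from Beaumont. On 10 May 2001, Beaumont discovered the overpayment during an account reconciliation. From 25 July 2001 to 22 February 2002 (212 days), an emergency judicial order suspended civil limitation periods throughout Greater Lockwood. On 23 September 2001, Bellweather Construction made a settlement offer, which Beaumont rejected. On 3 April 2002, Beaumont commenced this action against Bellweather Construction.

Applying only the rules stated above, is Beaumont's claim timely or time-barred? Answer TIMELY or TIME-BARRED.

The claim did not accrue until Beaumont discovered the injury on 10 May 2001; the 6 September 2000 act date does not start the clock under the stated rule.
6 months from 10 May 2001 is 10 November 2001.
Because the emergency suspension of filing deadlines ran from 25 July 2001 to 22 February 2002, the deadline is extended by 212 days to 10 June 2002.
None of the other events listed affects the running of the period under the stated rules.
Beaumont filed on 3 April 2002, before the 10 June 2002 deadline, so the action is timely.

TIMELY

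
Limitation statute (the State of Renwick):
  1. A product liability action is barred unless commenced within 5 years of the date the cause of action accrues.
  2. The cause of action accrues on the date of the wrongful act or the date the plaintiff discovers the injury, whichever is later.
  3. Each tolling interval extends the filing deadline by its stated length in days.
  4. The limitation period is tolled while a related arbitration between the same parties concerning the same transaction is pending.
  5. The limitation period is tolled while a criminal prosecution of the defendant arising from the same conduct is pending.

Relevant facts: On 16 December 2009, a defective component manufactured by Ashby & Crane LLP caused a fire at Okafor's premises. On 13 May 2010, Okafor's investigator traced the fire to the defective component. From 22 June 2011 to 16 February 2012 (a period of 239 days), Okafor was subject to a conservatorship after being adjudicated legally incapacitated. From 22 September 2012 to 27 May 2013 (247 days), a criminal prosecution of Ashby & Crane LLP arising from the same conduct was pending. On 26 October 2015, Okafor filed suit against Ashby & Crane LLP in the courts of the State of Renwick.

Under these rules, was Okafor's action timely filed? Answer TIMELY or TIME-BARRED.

Taking the later of the act (16 December 2009) and discovery (13 May 2010), the claim accrued on 13 May 2010.
Adding the 5 years base period to 13 May 2010 gives a deadline of 13 May 2015, before any tolling.
The period was tolled for 247 days by the pending criminal prosecution (22 September 2012 to 27 May 2013), pushing the deadline to 15 January 2016.
The plaintiff's legal incapacity from 22 June 2011 to 16 February 2012 does not toll the period, because no stated rule makes the plaintiff's incapacity a tolling event.
Filing on 26 October 2015 beat the 15 January 2016 deadline — the action is timely.

TIMELY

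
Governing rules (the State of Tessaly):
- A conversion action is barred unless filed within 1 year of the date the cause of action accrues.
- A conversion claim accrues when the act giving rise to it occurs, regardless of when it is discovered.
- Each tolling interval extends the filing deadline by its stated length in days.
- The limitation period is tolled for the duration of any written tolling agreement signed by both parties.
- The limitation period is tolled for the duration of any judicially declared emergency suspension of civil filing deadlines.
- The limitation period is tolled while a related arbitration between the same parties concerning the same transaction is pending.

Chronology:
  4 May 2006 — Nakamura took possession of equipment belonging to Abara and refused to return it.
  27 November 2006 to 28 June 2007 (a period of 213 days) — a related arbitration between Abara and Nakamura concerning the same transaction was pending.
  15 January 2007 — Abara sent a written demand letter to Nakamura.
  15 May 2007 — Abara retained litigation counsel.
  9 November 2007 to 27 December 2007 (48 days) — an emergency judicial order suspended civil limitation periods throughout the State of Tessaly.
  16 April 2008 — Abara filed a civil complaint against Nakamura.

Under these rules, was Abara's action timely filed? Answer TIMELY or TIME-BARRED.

TIME-BARRED

The cause of action accrued on 4 May 2006, the date of the act.
Adding the 1 year base period to 4 May 2006 gives a deadline of 4 May 2007, before any tolling.
The pending related arbitration from 27 November 2006 to 28 June 2007 tolled the period for 213 days, extending the deadline to 3 December 2007.
The period was tolled for 48 days by the emergency suspension of filing deadlines (9 November 2007 to 27 December 2007), pushing the deadline to 20 January 2008.
Nothing else in the chronology tolls or restarts the period.
Filing on 16 April 2008 missed the 20 January 2008 deadline — the action is time-barred.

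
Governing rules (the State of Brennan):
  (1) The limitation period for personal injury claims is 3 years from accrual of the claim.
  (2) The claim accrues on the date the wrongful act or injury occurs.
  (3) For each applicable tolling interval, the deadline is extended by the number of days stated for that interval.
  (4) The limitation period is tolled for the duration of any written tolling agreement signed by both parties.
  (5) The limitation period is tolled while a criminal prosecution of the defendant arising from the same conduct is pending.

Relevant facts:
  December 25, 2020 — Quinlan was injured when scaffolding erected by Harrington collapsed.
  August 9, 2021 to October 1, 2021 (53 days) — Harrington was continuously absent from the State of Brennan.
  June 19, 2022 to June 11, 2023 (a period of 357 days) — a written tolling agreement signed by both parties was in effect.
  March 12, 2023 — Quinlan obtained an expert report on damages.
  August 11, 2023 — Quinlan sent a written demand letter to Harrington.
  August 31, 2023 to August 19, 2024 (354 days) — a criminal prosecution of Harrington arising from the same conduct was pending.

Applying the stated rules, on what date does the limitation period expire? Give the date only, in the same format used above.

December 5, 2025

The claim accrued on December 25, 2020, when the wrongful act occurred.
The untolled deadline — 3 years after December 25, 2020 — is December 25, 2023.
The written tolling agreement from June 19, 2022 to June 11, 2023 tolled the period for 357 days, extending the deadline to December 16, 2024.
The period was tolled for 354 days by the pending criminal prosecution (August 31, 2023 to August 19, 2024), pushing the deadline to December 5, 2025.
Although the defendant's absence ran from August 9, 2021 to October 1, 2021, the stated rules do not make that a tolling event, so it is disregarded.
The other events in the timeline have no effect on the limitation period under the stated rules.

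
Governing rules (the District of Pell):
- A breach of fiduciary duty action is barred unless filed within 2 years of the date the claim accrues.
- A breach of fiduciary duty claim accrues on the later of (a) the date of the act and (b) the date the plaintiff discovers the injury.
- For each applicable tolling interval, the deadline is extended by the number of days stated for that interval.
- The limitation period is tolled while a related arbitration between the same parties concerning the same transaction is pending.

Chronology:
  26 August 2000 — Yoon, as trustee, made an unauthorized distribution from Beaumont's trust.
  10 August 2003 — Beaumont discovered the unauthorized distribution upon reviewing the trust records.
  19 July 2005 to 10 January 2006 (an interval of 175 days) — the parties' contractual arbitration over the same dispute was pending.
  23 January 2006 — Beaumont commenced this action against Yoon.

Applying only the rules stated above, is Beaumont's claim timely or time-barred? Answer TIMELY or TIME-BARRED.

Taking the later of the act (26 August 2000) and discovery (10 August 2003), the claim accrued on 10 August 2003.
Adding the 2 years base period to 10 August 2003 gives a deadline of 10 August 2005, before any tolling.
The period was tolled for 175 days by the pending related arbitration (19 July 2005 to 10 January 2006), pushing the deadline to 1 February 2006.
Filing on 23 January 2006 beat the 1 February 2006 deadline — the action is timely.

TIMELY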